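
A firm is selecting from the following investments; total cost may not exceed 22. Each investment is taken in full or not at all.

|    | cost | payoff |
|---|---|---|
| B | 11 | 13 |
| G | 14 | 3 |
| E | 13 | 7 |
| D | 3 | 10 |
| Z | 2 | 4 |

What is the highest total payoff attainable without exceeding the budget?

This is an integer program with binary decision variables.
Allowing fractional choices, the relaxed optimum would be about 30.2, but investments are indivisible.
B + D: cost 11 + 3 = 14 ≤ 22, payoff 13 + 10 = 23.
B + D + Z: cost 11 + 3 + 2 = 16 ≤ 22, payoff 13 + 10 + 4 = 27.
Best is B, D, and Z with total payoff 27.

27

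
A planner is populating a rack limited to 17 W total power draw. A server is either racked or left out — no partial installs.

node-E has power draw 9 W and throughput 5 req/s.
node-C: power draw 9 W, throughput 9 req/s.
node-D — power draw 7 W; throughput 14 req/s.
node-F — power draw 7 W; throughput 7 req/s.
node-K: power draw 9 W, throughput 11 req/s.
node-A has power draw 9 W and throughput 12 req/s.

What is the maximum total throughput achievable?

Allowing fractional choices, the relaxed optimum would be about 27.2, but servers are indivisible.
node-D + node-A: power draw 7 + 9 = 16 ≤ 17, throughput 14 + 12 = 26.
node-D + node-K: power draw 7 + 9 = 16 ≤ 17, throughput 14 + 11 = 25.
Best is node-D and node-A with total throughput 26.

26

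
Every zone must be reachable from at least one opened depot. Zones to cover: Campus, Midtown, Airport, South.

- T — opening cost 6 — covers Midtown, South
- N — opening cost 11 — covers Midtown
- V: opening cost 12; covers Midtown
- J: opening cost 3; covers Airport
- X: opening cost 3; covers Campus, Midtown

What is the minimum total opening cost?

Choose T, J, and X: together they cover Campus, Midtown, Airport, South — every zone.
Total opening cost: 6 + 3 + 3 = 12.
No cover costs less than 12.

12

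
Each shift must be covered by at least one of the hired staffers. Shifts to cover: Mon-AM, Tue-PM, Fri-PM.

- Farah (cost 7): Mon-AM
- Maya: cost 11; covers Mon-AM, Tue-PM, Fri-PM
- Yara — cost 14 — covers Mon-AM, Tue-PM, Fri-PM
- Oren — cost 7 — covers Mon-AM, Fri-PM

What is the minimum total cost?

11

This is an integer covering problem.
The greedy cost-per-new-shift heuristic would pick Oren and Maya for 18, but a cheaper cover exists.
Maya alone covers Mon-AM, Tue-PM, Fri-PM — every shift.
Total cost: 11.
No cover costs less than 11.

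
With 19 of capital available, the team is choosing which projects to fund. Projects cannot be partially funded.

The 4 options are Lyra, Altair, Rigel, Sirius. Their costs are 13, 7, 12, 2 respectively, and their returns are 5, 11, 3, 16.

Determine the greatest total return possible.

27

This is a 0-1 knapsack instance.
Lyra + Sirius: cost 13 + 2 = 15 ≤ 19, return 5 + 16 = 21.
Altair + Sirius: cost 7 + 2 = 9 ≤ 19, return 11 + 16 = 27.
Rigel + Sirius: cost 12 + 2 = 14 ≤ 19, return 3 + 16 = 19.
Best is Altair and Sirius with total return 27.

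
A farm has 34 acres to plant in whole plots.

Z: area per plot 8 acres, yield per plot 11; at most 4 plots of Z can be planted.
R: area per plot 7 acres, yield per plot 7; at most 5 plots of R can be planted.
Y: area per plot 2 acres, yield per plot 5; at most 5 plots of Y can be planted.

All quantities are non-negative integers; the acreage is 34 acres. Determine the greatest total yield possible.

Take 3×Z and 5×Y: area 34 ≤ 34, yield 3·11 + 5·5 = 58.
Y has the best ratio (5/2) and is taken to its limit of 5; remaining capacity is filled optimally with the others.

58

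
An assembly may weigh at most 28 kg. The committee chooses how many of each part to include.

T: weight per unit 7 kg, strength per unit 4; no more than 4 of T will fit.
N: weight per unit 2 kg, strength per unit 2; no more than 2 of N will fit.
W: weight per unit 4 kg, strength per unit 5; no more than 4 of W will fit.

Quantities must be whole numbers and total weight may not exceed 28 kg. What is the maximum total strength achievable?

28

This is a bounded integer knapsack.
W has the best ratio (5/4); taking only W gives at most 4×5 = 20 (stopped by the supply cap of 4).
Mixing does better — 1×T, 2×N, and 4×W: weight 27 ≤ 28, strength 1·4 + 2·2 + 4·5 = 28.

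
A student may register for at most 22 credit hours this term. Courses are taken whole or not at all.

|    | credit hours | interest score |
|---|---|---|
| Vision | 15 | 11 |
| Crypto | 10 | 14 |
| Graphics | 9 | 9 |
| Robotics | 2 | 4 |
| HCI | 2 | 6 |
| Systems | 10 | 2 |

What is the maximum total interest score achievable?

Allowing fractional choices, the relaxed optimum would be about 32.0, but courses are indivisible.
Crypto + Graphics + HCI: credit hours 10 + 9 + 2 = 21 ≤ 22, interest score 14 + 9 + 6 = 29.
Crypto + Robotics + HCI: credit hours 10 + 2 + 2 = 14 ≤ 22, interest score 14 + 4 + 6 = 24.
Crypto + Graphics + Robotics: credit hours 10 + 9 + 2 = 21 ≤ 22, interest score 14 + 9 + 4 = 27.
Best is Crypto, Graphics, and HCI with total interest score 29.

29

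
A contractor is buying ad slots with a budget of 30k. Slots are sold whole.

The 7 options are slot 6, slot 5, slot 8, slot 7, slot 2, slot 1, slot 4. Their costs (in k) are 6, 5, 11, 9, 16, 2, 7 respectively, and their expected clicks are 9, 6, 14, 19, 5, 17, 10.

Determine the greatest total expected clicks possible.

Take slot 6, slot 5, slot 7, slot 1, and slot 4: cost 6 + 5 + 9 + 2 + 7 = 29 ≤ 30, expected clicks 9 + 6 + 19 + 17 + 10 = 61.
No other feasible combination does better.

61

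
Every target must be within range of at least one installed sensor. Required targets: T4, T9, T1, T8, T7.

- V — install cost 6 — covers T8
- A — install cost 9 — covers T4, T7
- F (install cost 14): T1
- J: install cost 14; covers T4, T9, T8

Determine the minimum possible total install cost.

37

The greedy cost-per-new-target heuristic would pick A, V, F, and J for 43, but a cheaper cover exists.
Choose A, F, and J: together they cover T4, T9, T1, T8, T7 — every target.
Total install cost: 9 + 14 + 14 = 37.
No cover costs less than 37.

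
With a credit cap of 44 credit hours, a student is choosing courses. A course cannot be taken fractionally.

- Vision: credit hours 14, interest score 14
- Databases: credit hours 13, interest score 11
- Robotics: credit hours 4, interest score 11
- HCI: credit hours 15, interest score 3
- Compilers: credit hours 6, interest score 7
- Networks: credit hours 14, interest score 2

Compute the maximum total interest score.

43

This is an integer program with binary decision variables.
Allowing fractional choices, the relaxed optimum would be about 44.4, but courses are indivisible.
Vision + Databases + Robotics: credit hours 14 + 13 + 4 = 31 ≤ 44, interest score 14 + 11 + 11 = 36.
Vision + Databases + Robotics + Compilers: credit hours 14 + 13 + 4 + 6 = 37 ≤ 44, interest score 14 + 11 + 11 + 7 = 43.
Best is Vision, Databases, Robotics, and Compilers with total interest score 43.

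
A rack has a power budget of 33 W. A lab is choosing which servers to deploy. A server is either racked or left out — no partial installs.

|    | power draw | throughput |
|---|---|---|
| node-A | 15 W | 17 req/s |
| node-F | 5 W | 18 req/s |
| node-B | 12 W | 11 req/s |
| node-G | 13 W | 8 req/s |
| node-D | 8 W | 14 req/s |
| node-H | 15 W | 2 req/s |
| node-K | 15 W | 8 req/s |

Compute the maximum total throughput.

49

Take node-A, node-F, and node-D: power draw 15 + 5 + 8 = 28 ≤ 33, throughput 17 + 18 + 14 = 49.
No other feasible combination does better.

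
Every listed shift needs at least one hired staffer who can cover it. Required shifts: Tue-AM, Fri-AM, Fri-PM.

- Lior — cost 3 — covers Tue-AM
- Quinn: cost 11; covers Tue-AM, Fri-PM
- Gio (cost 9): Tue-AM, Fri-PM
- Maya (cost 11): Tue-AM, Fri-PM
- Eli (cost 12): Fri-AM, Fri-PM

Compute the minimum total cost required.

This is an integer covering problem.
Choose Lior and Eli: together they cover Tue-AM, Fri-AM, Fri-PM — every shift.
Total cost: 3 + 12 = 15.

15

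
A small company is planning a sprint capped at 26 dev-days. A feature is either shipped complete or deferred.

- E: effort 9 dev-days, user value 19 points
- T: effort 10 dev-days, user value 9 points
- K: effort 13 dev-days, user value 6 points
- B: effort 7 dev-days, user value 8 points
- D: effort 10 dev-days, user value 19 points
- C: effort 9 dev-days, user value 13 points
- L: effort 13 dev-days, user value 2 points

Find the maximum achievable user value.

46

B + D + C: effort 7 + 10 + 9 = 26 ≤ 26, user value 8 + 19 + 13 = 40.
E + B + C: effort 9 + 7 + 9 = 25 ≤ 26, user value 19 + 8 + 13 = 40.
E + B + D: effort 9 + 7 + 10 = 26 ≤ 26, user value 19 + 8 + 19 = 46.
Best is E, B, and D with total user value 46.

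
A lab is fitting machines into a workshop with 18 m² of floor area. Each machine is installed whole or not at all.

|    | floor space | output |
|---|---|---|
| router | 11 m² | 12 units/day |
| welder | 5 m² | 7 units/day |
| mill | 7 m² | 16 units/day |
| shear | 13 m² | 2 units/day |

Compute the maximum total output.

28

welder + mill: floor space 5 + 7 = 12 ≤ 18, output 7 + 16 = 23.
router + mill: floor space 11 + 7 = 18 ≤ 18, output 12 + 16 = 28.
Best is router and mill with total output 28.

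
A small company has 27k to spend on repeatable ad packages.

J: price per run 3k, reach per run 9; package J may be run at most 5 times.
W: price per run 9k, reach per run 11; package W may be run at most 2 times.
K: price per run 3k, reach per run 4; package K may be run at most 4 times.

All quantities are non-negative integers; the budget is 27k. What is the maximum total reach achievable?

J has the best ratio (9/3); taking only J gives at most 5×9 = 45 (stopped by the supply cap of 5).
Mixing does better — 5×J and 4×K: price 27 ≤ 27, reach 5·9 + 4·4 = 61.

61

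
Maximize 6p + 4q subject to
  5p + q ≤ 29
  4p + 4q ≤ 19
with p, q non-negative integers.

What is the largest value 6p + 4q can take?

24

(p,q)=(4,0) is feasible, giving 24.
(p,q)=(3,1) is feasible, giving 22.
(p,q)=(3,0) is feasible, giving 18.
Maximum is 24 at (p,q)=(4,0).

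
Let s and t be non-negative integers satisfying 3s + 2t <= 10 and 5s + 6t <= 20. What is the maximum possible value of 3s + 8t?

The continuous relaxation peaks at (0, 3.33) with value 26.67; rounding to a feasible lattice point costs some objective.
(s,t)=(0,3): 3·0+2·3=6≤10, 5·0+6·3=18≤20, objective 24.
(s,t)=(1,2): 3·1+2·2=7≤10, 5·1+6·2=17≤20, objective 19.
The best lattice point is (0,3), giving 24.

24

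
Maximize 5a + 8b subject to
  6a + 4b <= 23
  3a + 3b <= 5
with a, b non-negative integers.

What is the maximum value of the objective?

Relaxing integrality, the LP optimum is 13.33 at (a,b) = (0, 1.67), which is not an integer point.
(a,b)=(0,1): 6·0+4·1=4≤23, 3·0+3·1=3≤5, objective 8.
(a,b)=(1,0): 6·1+4·0=6≤23, 3·1+3·0=3≤5, objective 5.
The best lattice point is (0,1), giving 8.

8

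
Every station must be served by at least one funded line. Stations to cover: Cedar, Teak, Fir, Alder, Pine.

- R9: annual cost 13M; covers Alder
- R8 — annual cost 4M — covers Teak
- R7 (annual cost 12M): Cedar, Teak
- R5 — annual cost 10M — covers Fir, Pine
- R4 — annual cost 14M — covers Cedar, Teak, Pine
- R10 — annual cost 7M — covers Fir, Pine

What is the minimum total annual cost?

This is a weighted set-cover instance.
The greedy cost-per-new-station heuristic would pick R10, R8, R7, and R9 for 36, but a cheaper cover exists.
Choose R9, R7, and R10: together they cover Cedar, Teak, Fir, Alder, Pine — every station.
Total annual cost: 13 + 12 + 7 = 32.
No cover costs less than 32.

32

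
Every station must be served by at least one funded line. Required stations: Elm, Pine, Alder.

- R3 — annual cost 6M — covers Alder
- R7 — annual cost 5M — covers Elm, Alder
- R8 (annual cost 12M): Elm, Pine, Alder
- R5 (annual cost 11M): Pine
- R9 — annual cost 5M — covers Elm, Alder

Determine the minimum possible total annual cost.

12

The greedy cost-per-new-station heuristic would pick R7 and R5 for 16, but a cheaper cover exists.
R8 alone covers Elm, Pine, Alder — every station.
Total annual cost: 12.
No cover costs less than 12.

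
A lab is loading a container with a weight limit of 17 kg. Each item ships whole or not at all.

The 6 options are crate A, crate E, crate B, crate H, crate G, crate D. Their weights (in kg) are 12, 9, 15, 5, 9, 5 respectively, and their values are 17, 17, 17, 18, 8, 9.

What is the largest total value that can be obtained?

Take crate E and crate H: weight 9 + 5 = 14 ≤ 17, value 17 + 18 = 35.
No feasible combination exceeds this.

35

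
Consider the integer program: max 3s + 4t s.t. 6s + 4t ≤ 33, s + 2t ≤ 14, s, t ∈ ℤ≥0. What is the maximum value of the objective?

28

Relaxing integrality, the LP optimum is 29.25 at (s,t) = (1.25, 6.38), which is not an integer point.
(s,t)=(0,7): 6·0+4·7=28≤33, 1·0+2·7=14≤14, objective 28.
(s,t)=(1,6): 6·1+4·6=30≤33, 1·1+2·6=13≤14, objective 27.
(s,t)=(2,5): 6·2+4·5=32≤33, 1·2+2·5=12≤14, objective 26.
(s,t)=(0,6): 6·0+4·6=24≤33, 1·0+2·6=12≤14, objective 24.
No feasible integer point exceeds 28.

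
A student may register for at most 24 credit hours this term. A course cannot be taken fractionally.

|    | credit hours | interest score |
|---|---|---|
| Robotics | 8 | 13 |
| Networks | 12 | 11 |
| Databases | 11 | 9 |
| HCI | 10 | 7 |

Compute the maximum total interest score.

Robotics + Networks: credit hours 8 + 12 = 20 ≤ 24, interest score 13 + 11 = 24.
Robotics + Databases: credit hours 8 + 11 = 19 ≤ 24, interest score 13 + 9 = 22.
Best is Robotics and Networks with total interest score 24.

24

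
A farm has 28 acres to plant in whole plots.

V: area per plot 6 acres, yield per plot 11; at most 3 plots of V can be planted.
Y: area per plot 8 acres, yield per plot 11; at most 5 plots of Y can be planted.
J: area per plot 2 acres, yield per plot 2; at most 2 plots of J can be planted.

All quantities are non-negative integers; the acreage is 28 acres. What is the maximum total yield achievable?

46

This is a bounded integer knapsack.
Take 3×V, 1×Y, and 1×J: area 28 ≤ 28, yield 3·11 + 1·11 + 1·2 = 46.
V has the best ratio (11/6) and is taken to its limit of 3; remaining capacity is filled optimally with the others.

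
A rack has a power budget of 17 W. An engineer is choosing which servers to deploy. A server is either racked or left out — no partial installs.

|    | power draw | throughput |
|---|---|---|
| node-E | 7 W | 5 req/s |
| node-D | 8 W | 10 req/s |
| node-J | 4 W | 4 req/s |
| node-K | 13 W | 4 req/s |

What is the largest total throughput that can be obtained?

15

This is a 0-1 knapsack instance.
Allowing fractional choices, the relaxed optimum would be about 17.6, but servers are indivisible.
node-E + node-D: power draw 7 + 8 = 15 ≤ 17, throughput 5 + 10 = 15.
node-D + node-J: power draw 8 + 4 = 12 ≤ 17, throughput 10 + 4 = 14.
node-D: power draw 8 ≤ 17, throughput 10.
Best is node-E and node-D with total throughput 15.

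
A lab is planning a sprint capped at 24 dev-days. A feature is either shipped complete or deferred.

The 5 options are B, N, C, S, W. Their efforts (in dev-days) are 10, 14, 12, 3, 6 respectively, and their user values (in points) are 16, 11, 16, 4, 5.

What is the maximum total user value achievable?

B + S + W: effort 10 + 3 + 6 = 19 ≤ 24, user value 16 + 4 + 5 = 25.
B + N: effort 10 + 14 = 24 ≤ 24, user value 16 + 11 = 27.
B + C: effort 10 + 12 = 22 ≤ 24, user value 16 + 16 = 32.
Best is B and C with total user value 32.

32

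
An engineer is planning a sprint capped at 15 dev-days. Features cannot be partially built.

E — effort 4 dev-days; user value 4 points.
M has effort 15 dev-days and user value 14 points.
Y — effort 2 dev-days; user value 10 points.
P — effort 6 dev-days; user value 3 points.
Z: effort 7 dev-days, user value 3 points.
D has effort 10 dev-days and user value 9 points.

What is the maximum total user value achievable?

Take Y and D: effort 2 + 10 = 12 ≤ 15, user value 10 + 9 = 19.
No other feasible combination does better.

19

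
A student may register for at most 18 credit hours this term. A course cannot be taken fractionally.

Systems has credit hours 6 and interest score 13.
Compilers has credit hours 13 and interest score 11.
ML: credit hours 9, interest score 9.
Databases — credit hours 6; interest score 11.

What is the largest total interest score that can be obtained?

Systems + ML: credit hours 6 + 9 = 15 ≤ 18, interest score 13 + 9 = 22.
Systems + Databases: credit hours 6 + 6 = 12 ≤ 18, interest score 13 + 11 = 24.
ML + Databases: credit hours 9 + 6 = 15 ≤ 18, interest score 9 + 11 = 20.
Best is Systems and Databases with total interest score 24.

24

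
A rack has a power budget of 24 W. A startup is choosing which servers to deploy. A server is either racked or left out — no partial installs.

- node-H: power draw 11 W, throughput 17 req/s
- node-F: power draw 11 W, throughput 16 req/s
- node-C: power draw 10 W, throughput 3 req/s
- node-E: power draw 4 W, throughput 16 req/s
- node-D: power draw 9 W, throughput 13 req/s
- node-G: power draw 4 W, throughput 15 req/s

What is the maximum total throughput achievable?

Take node-H, node-E, and node-G: power draw 11 + 4 + 4 = 19 ≤ 24, throughput 17 + 16 + 15 = 48.
No other feasible combination does better.

48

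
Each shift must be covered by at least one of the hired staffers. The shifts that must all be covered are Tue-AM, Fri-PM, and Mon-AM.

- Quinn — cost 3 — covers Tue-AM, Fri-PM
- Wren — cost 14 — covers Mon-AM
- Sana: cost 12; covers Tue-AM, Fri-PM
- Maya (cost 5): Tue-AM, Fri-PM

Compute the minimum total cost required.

Choose Quinn and Wren: together they cover Tue-AM, Fri-PM, Mon-AM — every shift.
Total cost: 3 + 14 = 17.
No cover costs less than 17.

17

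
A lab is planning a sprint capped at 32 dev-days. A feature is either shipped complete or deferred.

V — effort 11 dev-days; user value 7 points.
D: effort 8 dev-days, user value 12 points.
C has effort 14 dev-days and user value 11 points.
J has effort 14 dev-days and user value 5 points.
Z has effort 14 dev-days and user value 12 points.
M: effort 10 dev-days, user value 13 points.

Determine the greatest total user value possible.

37

D + Z + M: effort 8 + 14 + 10 = 32 ≤ 32, user value 12 + 12 + 13 = 37.
D + C + M: effort 8 + 14 + 10 = 32 ≤ 32, user value 12 + 11 + 13 = 36.
Best is D, Z, and M with total user value 37.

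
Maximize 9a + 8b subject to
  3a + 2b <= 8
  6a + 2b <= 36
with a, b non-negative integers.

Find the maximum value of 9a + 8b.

32

(a,b)=(0,4): 3·0+2·4=8≤8, 6·0+2·4=8≤36, objective 32.
(a,b)=(0,3): 3·0+2·3=6≤8, 6·0+2·3=6≤36, objective 24.
Maximum is 32 at (a,b)=(0,4).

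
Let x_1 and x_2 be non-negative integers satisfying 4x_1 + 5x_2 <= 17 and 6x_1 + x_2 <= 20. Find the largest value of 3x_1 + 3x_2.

(x_1,x_2)=(3,1) is feasible, giving 12.
(x_1,x_2)=(2,1) is feasible, giving 9.
(x_1,x_2)=(3,0) is feasible, giving 9.
Maximum is 12 at (x_1,x_2)=(3,1).

12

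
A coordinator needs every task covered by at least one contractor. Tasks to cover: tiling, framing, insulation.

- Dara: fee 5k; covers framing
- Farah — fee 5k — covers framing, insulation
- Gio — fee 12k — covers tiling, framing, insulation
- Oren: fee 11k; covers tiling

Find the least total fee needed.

This is an integer covering problem.
The greedy cost-per-new-task heuristic would pick Farah and Oren for 16, but a cheaper cover exists.
Gio alone covers tiling, framing, insulation — every task.
Total fee: 12.
No cover costs less than 12.

12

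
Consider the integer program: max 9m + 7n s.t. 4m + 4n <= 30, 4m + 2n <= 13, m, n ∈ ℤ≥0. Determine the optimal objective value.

42

Relaxing integrality, the LP optimum is 45.50 at (m,n) = (0, 6.5), which is not an integer point.
(m,n)=(0,6): 4·0+4·6=24≤30, 4·0+2·6=12≤13, objective 42.
(m,n)=(0,5): 4·0+4·5=20≤30, 4·0+2·5=10≤13, objective 35.
The best lattice point is (0,6), giving 42.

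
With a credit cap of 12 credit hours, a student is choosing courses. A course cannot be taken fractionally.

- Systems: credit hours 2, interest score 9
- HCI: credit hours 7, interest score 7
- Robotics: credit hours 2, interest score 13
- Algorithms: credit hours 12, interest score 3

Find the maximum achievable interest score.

Systems + Robotics: credit hours 2 + 2 = 4 ≤ 12, interest score 9 + 13 = 22.
Systems + HCI + Robotics: credit hours 2 + 7 + 2 = 11 ≤ 12, interest score 9 + 7 + 13 = 29.
Best is Systems, HCI, and Robotics with total interest score 29.

29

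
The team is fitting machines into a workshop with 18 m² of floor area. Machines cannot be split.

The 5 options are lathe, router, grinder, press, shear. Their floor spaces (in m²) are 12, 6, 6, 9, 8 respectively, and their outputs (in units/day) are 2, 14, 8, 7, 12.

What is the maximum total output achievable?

Allowing fractional choices, the relaxed optimum would be about 31.3, but machines are indivisible.
router + grinder: floor space 6 + 6 = 12 ≤ 18, output 14 + 8 = 22.
router + shear: floor space 6 + 8 = 14 ≤ 18, output 14 + 12 = 26.
Best is router and shear with total output 26.

26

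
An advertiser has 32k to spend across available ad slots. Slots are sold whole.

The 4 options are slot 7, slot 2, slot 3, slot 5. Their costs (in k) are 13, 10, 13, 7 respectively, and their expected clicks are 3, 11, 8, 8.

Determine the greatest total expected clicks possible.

27

This is a 0-1 knapsack instance.
Allowing fractional choices, the relaxed optimum would be about 27.5, but ad slots are indivisible.
slot 7 + slot 2 + slot 5: cost 13 + 10 + 7 = 30 ≤ 32, expected clicks 3 + 11 + 8 = 22.
slot 2 + slot 3 + slot 5: cost 10 + 13 + 7 = 30 ≤ 32, expected clicks 11 + 8 + 8 = 27.
Best is slot 2, slot 3, and slot 5 with total expected clicks 27.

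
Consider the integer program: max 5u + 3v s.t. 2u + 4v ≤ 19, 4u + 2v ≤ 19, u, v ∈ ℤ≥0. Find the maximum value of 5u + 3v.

Relaxing integrality, the LP optimum is 25.33 at (u,v) = (3.17, 3.17), which is not an integer point.
(u,v)=(3,3): 2·3+4·3=18≤19, 4·3+2·3=18≤19, objective 24.
(u,v)=(3,2): 2·3+4·2=14≤19, 4·3+2·2=16≤19, objective 21.
(u,v)=(2,3): 2·2+4·3=16≤19, 4·2+2·3=14≤19, objective 19.
The best lattice point is (3,3), giving 24.

24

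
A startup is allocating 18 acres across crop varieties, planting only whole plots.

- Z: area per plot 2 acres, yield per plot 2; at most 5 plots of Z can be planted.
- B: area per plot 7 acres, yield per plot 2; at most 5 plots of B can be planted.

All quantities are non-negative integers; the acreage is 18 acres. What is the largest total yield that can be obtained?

This is a bounded integer knapsack.
5×Z and 1×B: area 17 ≤ 18, yield 5·2 + 1·2 = 12.
4×Z and 1×B: area 15 ≤ 18, yield 4·2 + 1·2 = 10.
Best is 12.

12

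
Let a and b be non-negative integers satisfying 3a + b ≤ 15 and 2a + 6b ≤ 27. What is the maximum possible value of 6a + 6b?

42

Relaxing integrality, the LP optimum is 42.75 at (a,b) = (3.94, 3.19), which is not an integer point.
(a,b)=(4,3): 3·4+1·3=15≤15, 2·4+6·3=26≤27, objective 42.
(a,b)=(4,2): 3·4+1·2=14≤15, 2·4+6·2=20≤27, objective 36.
The best lattice point is (4,3), giving 42.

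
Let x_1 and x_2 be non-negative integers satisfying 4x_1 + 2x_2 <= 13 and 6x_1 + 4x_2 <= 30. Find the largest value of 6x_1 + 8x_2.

48

The continuous relaxation peaks at (0, 6.5) with value 52.00; rounding to a feasible lattice point costs some objective.
(x_1,x_2)=(0,6): 4·0+2·6=12≤13, 6·0+4·6=24≤30, objective 48.
(x_1,x_2)=(0,5): 4·0+2·5=10≤13, 6·0+4·5=20≤30, objective 40.
Maximum is 48 at (x_1,x_2)=(0,6).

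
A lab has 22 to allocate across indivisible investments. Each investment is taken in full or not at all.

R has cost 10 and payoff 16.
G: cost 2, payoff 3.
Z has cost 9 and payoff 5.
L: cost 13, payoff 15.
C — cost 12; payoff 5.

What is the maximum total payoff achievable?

24

Take R, G, and Z: cost 10 + 2 + 9 = 21 ≤ 22, payoff 16 + 3 + 5 = 24.
No other feasible combination does better.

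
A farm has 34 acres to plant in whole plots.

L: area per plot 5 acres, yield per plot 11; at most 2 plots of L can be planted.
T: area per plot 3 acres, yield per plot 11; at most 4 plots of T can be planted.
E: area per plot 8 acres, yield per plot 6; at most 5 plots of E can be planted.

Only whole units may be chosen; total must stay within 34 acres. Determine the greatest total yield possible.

72

T has the best ratio (11/3); taking only T gives at most 4×11 = 44 (stopped by the supply cap of 4).
Mixing does better — 2×L, 4×T, and 1×E: area 30 ≤ 34, yield 2·11 + 4·11 + 1·6 = 72.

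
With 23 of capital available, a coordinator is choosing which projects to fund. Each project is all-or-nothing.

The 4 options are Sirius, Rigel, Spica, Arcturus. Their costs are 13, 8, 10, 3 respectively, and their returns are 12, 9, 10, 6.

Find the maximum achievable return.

25

Treat it as a binary knapsack problem.
Take Rigel, Spica, and Arcturus: cost 8 + 10 + 3 = 21 ≤ 23, return 9 + 10 + 6 = 25.
No other feasible combination does better.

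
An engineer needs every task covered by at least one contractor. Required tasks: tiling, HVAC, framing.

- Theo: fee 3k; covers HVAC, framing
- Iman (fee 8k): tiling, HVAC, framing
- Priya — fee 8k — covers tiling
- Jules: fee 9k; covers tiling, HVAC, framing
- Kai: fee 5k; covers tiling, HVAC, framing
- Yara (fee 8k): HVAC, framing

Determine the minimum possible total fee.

5

The greedy cost-per-new-task heuristic would pick Theo and Kai for 8, but a cheaper cover exists.
Kai alone covers tiling, HVAC, framing — every task.
Total fee: 5.
No cover costs less than 5.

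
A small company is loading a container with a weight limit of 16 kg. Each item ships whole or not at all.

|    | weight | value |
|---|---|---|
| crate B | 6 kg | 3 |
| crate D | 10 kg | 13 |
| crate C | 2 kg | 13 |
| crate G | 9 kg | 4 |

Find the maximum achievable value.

26

crate D + crate C: weight 10 + 2 = 12 ≤ 16, value 13 + 13 = 26.
crate C + crate G: weight 2 + 9 = 11 ≤ 16, value 13 + 4 = 17.
Best is crate D and crate C with total value 26.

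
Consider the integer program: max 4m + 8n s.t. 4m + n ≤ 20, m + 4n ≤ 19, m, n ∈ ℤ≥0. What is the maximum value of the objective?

The continuous relaxation peaks at (4.07, 3.73) with value 46.13; rounding to a feasible lattice point costs some objective.
(m,n)=(3,4) is feasible, giving 44.
(m,n)=(2,4) is feasible, giving 40.
(m,n)=(4,3) is feasible, giving 40.
The best lattice point is (3,4), giving 44.

44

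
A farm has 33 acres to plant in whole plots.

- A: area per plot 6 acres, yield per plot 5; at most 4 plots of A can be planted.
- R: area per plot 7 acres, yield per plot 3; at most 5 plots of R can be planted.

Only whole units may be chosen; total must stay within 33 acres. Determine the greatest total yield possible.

Take 4×A and 1×R: area 31 ≤ 33, yield 4·5 + 1·3 = 23.
A has the best ratio (5/6) and is taken to its limit of 4; remaining capacity is filled optimally with the others.

23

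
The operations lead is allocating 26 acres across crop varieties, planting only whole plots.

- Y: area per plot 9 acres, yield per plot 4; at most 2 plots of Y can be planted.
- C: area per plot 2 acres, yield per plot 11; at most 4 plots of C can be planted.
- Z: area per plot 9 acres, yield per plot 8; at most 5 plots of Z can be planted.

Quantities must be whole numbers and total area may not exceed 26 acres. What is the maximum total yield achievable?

60

This is a bounded integer knapsack.
1×Y, 4×C, and 1×Z: area 26 ≤ 26, yield 1·4 + 4·11 + 1·8 = 56.
4×C and 2×Z: area 26 ≤ 26, yield 4·11 + 2·8 = 60.
Best is 60.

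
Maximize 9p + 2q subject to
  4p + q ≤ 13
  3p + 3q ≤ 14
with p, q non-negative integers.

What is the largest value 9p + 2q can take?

Relaxing integrality, the LP optimum is 29.25 at (p,q) = (3.25, 0), which is not an integer point.
(p,q)=(3,1): 4·3+1·1=13≤13, 3·3+3·1=12≤14, objective 29.
(p,q)=(3,0): 4·3+1·0=12≤13, 3·3+3·0=9≤14, objective 27.
(p,q)=(2,2): 4·2+1·2=10≤13, 3·2+3·2=12≤14, objective 22.
The best lattice point is (3,1), giving 29.

29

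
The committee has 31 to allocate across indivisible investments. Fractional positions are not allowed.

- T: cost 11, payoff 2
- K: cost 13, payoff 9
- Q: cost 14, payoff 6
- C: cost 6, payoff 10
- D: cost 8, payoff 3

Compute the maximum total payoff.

22

T + K + C: cost 11 + 13 + 6 = 30 ≤ 31, payoff 2 + 9 + 10 = 21.
K + C + D: cost 13 + 6 + 8 = 27 ≤ 31, payoff 9 + 10 + 3 = 22.
K + C: cost 13 + 6 = 19 ≤ 31, payoff 9 + 10 = 19.
Best is K, C, and D with total payoff 22.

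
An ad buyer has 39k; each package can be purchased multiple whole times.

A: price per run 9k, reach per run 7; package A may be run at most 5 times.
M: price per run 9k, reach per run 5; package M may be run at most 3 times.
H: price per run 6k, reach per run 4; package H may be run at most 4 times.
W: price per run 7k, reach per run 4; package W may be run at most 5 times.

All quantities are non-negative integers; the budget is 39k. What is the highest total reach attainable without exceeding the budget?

This is a bounded integer knapsack.
Take 3×A and 2×H: price 39 ≤ 39, reach 3·7 + 2·4 = 29.
No other integer combination yields more.

29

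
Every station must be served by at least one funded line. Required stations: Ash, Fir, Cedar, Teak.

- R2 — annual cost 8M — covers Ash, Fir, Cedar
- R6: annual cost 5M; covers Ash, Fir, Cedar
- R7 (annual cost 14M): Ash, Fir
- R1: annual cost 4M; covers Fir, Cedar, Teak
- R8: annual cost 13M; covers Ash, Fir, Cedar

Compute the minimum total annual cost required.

9

Choose R6 and R1: together they cover Ash, Fir, Cedar, Teak — every station.
Total annual cost: 5 + 4 = 9.
No cover costs less than 9.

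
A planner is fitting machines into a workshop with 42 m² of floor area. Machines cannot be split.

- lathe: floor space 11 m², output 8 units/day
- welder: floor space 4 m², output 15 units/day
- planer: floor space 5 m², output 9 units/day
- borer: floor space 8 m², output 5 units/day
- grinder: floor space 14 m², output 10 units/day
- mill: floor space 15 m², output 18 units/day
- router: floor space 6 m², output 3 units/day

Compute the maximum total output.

53

Take lathe, welder, planer, mill, and router: floor space 11 + 4 + 5 + 15 + 6 = 41 ≤ 42, output 8 + 15 + 9 + 18 + 3 = 53.
No other feasible combination does better.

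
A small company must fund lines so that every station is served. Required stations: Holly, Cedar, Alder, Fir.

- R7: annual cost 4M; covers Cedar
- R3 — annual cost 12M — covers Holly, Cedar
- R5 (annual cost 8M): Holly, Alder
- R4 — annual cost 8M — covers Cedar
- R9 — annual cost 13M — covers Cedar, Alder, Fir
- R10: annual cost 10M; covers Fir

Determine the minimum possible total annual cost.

21

The greedy cost-per-new-station heuristic would pick R7, R5, and R10 for 22, but a cheaper cover exists.
Choose R5 and R9: together they cover Holly, Cedar, Alder, Fir — every station.
Total annual cost: 8 + 13 = 21.
No cover costs less than 21.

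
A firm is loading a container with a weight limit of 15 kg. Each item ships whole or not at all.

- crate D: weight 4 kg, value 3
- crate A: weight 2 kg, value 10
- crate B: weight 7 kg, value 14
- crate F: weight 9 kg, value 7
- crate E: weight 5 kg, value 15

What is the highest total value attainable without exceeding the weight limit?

39

This is a 0-1 knapsack instance.
Take crate A, crate B, and crate E: weight 2 + 7 + 5 = 14 ≤ 15, value 10 + 14 + 15 = 39.
No other feasible combination does better.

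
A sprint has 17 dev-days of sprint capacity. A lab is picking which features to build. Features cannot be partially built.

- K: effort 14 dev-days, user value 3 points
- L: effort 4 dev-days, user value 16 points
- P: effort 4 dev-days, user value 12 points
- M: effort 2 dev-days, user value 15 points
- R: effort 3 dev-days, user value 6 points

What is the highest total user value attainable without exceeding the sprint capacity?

This is an integer program with binary decision variables.
Take L, P, M, and R: effort 4 + 4 + 2 + 3 = 13 ≤ 17, user value 16 + 12 + 15 + 6 = 49.
No other feasible combination does better.

49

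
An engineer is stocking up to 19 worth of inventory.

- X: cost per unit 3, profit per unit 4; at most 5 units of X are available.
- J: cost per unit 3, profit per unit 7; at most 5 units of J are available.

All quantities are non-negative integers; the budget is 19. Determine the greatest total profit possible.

39

Take 1×X and 5×J: cost 18 ≤ 19, profit 1·4 + 5·7 = 39.
J has the best ratio (7/3) and is taken to its limit of 5; remaining capacity is filled optimally with the others.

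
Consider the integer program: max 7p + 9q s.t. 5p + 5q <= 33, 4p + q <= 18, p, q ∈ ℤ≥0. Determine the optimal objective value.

The continuous relaxation peaks at (0, 6.6) with value 59.40; rounding to a feasible lattice point costs some objective.
(p,q)=(0,6): 5·0+5·6=30≤33, 4·0+1·6=6≤18, objective 54.
(p,q)=(1,5): 5·1+5·5=30≤33, 4·1+1·5=9≤18, objective 52.
Maximum is 54 at (p,q)=(0,6).

54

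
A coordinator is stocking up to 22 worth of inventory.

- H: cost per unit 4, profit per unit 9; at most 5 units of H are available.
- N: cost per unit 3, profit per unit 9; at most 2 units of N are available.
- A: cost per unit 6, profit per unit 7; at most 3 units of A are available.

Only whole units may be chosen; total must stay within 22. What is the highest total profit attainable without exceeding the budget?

54

4×H and 2×N: cost 22 ≤ 22, profit 4·9 + 2·9 = 54.
3×H and 2×N: cost 18 ≤ 22, profit 3·9 + 2·9 = 45.
Best is 54.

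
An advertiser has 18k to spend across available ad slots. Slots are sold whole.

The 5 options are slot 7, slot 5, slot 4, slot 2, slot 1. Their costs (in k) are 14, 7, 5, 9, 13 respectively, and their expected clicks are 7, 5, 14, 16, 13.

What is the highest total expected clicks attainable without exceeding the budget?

30

Take slot 4 and slot 2: cost 5 + 9 = 14 ≤ 18, expected clicks 14 + 16 = 30.
No other feasible combination does better.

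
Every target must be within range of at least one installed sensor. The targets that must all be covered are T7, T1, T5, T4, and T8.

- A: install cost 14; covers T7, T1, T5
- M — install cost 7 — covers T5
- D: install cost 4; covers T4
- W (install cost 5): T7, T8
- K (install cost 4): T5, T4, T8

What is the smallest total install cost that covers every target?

Choose A and K: together they cover T7, T1, T5, T4, T8 — every target.
Total install cost: 14 + 4 = 18.

18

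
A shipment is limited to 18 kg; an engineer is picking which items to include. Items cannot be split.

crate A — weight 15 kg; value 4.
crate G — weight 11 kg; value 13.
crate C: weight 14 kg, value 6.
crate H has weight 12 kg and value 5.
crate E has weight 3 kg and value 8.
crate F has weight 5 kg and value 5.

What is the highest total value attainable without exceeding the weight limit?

This is an integer program with binary decision variables.
Take crate G and crate E: weight 11 + 3 = 14 ≤ 18, value 13 + 8 = 21.
No other feasible combination does better.

21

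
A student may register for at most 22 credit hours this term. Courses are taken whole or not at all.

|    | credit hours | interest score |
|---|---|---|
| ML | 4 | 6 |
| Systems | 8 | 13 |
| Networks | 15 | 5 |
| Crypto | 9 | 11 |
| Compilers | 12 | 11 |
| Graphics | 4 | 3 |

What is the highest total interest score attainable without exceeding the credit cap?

Take ML, Systems, and Crypto: credit hours 4 + 8 + 9 = 21 ≤ 22, interest score 6 + 13 + 11 = 30.
No other feasible combination does better.

30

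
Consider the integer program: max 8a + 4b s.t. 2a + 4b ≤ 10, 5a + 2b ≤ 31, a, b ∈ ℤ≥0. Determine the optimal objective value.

(a,b)=(5,0): 2·5+4·0=10≤10, 5·5+2·0=25≤31, objective 40.
(a,b)=(4,0): 2·4+4·0=8≤10, 5·4+2·0=20≤31, objective 32.
No feasible integer point exceeds 40.

40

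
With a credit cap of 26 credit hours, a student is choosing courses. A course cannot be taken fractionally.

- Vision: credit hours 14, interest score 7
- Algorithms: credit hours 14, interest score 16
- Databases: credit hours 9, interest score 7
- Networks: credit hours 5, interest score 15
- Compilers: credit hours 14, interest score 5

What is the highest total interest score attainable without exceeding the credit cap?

31

Algorithms + Networks: credit hours 14 + 5 = 19 ≤ 26, interest score 16 + 15 = 31.
Algorithms + Databases: credit hours 14 + 9 = 23 ≤ 26, interest score 16 + 7 = 23.
Best is Algorithms and Networks with total interest score 31.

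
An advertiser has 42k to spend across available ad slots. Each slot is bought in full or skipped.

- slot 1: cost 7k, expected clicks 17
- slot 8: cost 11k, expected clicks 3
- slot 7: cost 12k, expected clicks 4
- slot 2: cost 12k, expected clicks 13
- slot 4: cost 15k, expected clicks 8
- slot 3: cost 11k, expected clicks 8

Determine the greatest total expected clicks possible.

42

Allowing fractional choices, the relaxed optimum would be about 44.4, but ad slots are indivisible.
slot 1 + slot 8 + slot 2 + slot 3: cost 7 + 11 + 12 + 11 = 41 ≤ 42, expected clicks 17 + 3 + 13 + 8 = 41.
slot 1 + slot 7 + slot 2 + slot 3: cost 7 + 12 + 12 + 11 = 42 ≤ 42, expected clicks 17 + 4 + 13 + 8 = 42.
slot 1 + slot 2 + slot 3: cost 7 + 12 + 11 = 30 ≤ 42, expected clicks 17 + 13 + 8 = 38.
Best is slot 1, slot 7, slot 2, and slot 3 with total expected clicks 42.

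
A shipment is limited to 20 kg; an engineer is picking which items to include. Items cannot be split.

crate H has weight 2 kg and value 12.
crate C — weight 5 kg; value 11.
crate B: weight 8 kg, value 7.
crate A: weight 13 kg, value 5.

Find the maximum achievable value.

crate H + crate C + crate B: weight 2 + 5 + 8 = 15 ≤ 20, value 12 + 11 + 7 = 30.
crate H + crate C + crate A: weight 2 + 5 + 13 = 20 ≤ 20, value 12 + 11 + 5 = 28.
Best is crate H, crate C, and crate B with total value 30.

30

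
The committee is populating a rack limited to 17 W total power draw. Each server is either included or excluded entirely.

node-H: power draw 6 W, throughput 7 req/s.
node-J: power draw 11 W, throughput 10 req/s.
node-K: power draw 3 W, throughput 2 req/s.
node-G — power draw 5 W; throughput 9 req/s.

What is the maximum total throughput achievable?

node-J + node-G: power draw 11 + 5 = 16 ≤ 17, throughput 10 + 9 = 19.
node-H + node-K + node-G: power draw 6 + 3 + 5 = 14 ≤ 17, throughput 7 + 2 + 9 = 18.
Best is node-J and node-G with total throughput 19.

19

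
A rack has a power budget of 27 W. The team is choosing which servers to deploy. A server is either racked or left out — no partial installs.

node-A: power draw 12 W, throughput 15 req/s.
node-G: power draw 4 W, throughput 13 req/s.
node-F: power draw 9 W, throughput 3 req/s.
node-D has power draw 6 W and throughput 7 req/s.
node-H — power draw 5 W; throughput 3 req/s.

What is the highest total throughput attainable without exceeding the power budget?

38

This is a 0-1 knapsack instance.
node-A + node-G + node-D: power draw 12 + 4 + 6 = 22 ≤ 27, throughput 15 + 13 + 7 = 35.
node-A + node-G + node-D + node-H: power draw 12 + 4 + 6 + 5 = 27 ≤ 27, throughput 15 + 13 + 7 + 3 = 38.
node-A + node-G + node-H: power draw 12 + 4 + 5 = 21 ≤ 27, throughput 15 + 13 + 3 = 31.
Best is node-A, node-G, node-D, and node-H with total throughput 38.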